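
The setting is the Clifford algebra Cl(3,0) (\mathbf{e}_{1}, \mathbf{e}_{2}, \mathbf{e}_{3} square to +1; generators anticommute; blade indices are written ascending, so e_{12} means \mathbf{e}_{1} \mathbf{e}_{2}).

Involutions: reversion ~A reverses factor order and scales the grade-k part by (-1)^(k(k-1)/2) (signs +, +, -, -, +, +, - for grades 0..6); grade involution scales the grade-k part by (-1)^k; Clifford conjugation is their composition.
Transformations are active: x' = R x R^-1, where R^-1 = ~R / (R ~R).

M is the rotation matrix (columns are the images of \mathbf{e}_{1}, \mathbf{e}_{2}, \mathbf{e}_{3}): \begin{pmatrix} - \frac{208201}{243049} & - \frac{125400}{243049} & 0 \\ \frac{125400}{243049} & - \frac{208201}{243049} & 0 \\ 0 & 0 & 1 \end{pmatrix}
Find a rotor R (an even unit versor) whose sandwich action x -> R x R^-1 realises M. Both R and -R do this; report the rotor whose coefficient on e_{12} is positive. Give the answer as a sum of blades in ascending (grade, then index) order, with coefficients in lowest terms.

Method: write R = a + b12*e_{12} + b13*e_{13} + b23*e_{23} with a^2 + b12^2 + b13^2 + b23^2 = 1 (so R^-1 = ~R). Expanding the columns R e_j ~R gives tr M = 4a^2 - 1 and, from the antisymmetric part, M21 - M12 = -4a*b12, M13 - M31 = 4a*b13, M32 - M23 = -4a*b23.
Here tr M = -\frac{173353}{243049}, so a^2 = (1 + tr M)/4 = \frac{17424}{243049} and a = ±\frac{132}{493}. Taking a = \frac{132}{493}: M21 - M12 = \frac{250800}{243049}, M13 - M31 = 0, M32 - M23 = 0, giving b12 = -\frac{475}{493}, b13 = 0, b23 = 0, i.e. R = \frac{132}{493} - \frac{475}{493} e_{12}.
Its e_{12} coefficient is negative, so report the other preimage -R.
Answer: -\frac{132}{493} + \frac{475}{493} e_{12}. Recall the cover is two-to-one: with M of trace -\frac{173353}{243049}, both preimages act alike, and the stated e_{12} sign chooses the sheet.


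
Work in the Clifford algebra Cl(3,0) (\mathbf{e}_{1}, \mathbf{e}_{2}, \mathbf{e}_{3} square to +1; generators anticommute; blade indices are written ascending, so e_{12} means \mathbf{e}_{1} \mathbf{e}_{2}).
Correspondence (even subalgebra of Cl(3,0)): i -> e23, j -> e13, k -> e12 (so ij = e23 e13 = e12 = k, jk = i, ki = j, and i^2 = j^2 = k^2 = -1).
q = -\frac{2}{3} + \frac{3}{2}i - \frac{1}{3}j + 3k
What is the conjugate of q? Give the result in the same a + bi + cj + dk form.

In blades: q = -\frac{2}{3} + 3 e_{12} - \frac{1}{3} e_{13} + \frac{3}{2} e_{23}.
Quaternion conjugation is reversion on the even subalgebra: the scalar is fixed and every grade-2 blade flips sign, giving -\frac{2}{3} - 3 e_{12} + \frac{1}{3} e_{13} - \frac{3}{2} e_{23}; translating back:
Answer: -\frac{2}{3} - \frac{3}{2}i + \frac{1}{3}j - 3k


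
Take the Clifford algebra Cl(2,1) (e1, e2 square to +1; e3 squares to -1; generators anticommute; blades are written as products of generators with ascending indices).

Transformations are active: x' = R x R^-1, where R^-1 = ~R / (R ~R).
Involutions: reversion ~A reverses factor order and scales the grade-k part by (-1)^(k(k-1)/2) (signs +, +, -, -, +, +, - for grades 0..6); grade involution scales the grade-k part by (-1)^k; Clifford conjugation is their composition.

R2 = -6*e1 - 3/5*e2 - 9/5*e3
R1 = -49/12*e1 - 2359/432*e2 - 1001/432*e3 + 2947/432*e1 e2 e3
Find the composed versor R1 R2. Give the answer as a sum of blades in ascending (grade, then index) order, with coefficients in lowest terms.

Distribute over the terms of R2 (each basis-blade product reordered to ascending indices, repeated generators contracted through their squares):
R1 (-6*e1) = 49/2 - 2359/72*e1 e2 - 1001/72*e1 e3 - 2947/72*e2 e3
R1 (-3/5*e2) = 2359/720 + 49/20*e1 e2 + 2947/720*e1 e3 - 1001/720*e2 e3
R1 (-9/5*e3) = -1001/240 + 2947/240*e1 e2 + 147/20*e1 e3 + 2359/240*e2 e3
Summing the partial products and collecting blades:
Answer: 4249/180 - 2597/144*e1 e2 - 1771/720*e1 e3 - 3899/120*e2 e3


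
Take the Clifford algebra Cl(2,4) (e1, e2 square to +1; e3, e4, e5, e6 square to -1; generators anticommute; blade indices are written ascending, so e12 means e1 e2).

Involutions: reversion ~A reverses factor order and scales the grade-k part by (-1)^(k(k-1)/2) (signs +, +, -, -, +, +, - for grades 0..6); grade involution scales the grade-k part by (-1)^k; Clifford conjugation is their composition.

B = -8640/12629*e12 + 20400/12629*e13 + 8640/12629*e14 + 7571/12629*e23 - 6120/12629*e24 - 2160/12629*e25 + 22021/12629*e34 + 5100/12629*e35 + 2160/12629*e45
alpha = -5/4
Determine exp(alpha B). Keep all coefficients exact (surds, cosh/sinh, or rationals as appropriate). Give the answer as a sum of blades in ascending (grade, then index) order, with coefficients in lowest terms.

B^2 term by term: the squares give (-8640/12629)^2*(e12)^2 + (20400/12629)^2*(e13)^2 + (8640/12629)^2*(e14)^2 + (7571/12629)^2*(e23)^2 + (-6120/12629)^2*(e24)^2 + (-2160/12629)^2*(e25)^2 + (22021/12629)^2*(e34)^2 + (5100/12629)^2*(e35)^2 + (2160/12629)^2*(e45)^2 = 74649600/159491641*(-1) + 416160000/159491641*(+1) + 74649600/159491641*(+1) + 57320041/159491641*(+1) + 37454400/159491641*(+1) + 4665600/159491641*(+1) + 484924441/159491641*(-1) + 26010000/159491641*(-1) + 4665600/159491641*(-1) = 0 (each basis 2-blade squares to minus the product of its generators' squares); cross terms between blades sharing an index anticommute and cancel; the commuting (index-disjoint) pairs give grade-4 terms 2*c*c'*(blade product), which cancel blade by blade — e1234: -380522880/159491641 + 249696000/159491641 + 130826880/159491641 = 0; e1235: -88128000/159491641 + 88128000/159491641 = 0; e1245: -37324800/159491641 + 37324800/159491641 = 0; e1345: 88128000/159491641 - 88128000/159491641 = 0; e2345: 32706720/159491641 + 62424000/159491641 - 95130720/159491641 = 0 — confirming B is simple. So B^2 = 0.
B^2 = 0, and the exponential is exactly linear here: exp(alpha B) = 1 + alpha B (parabolic case).
Answer: 1 + 10800/12629*e12 - 25500/12629*e13 - 10800/12629*e14 - 37855/50516*e23 + 7650/12629*e24 + 2700/12629*e25 - 110105/50516*e34 - 6375/12629*e35 - 2700/12629*e45


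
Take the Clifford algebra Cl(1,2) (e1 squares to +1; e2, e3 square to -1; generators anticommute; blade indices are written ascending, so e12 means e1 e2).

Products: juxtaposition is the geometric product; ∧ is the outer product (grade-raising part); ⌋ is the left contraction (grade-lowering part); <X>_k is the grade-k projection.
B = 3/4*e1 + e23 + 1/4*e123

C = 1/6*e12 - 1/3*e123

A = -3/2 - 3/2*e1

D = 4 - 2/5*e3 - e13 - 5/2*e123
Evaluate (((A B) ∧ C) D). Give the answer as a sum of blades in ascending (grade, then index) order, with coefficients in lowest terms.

step 1: -9/8 - 9/8*e1 - 15/8*e23 - 15/8*e123
step 2: -3/16*e12 + 3/8*e123
step 3: 15/16 + 3/8*e2 + 15/32*e3 - 3/5*e12 - 3/16*e23 + 63/40*e123
Answer: 15/16 + 3/8*e2 + 15/32*e3 - 3/5*e12 - 3/16*e23 + 63/40*e123


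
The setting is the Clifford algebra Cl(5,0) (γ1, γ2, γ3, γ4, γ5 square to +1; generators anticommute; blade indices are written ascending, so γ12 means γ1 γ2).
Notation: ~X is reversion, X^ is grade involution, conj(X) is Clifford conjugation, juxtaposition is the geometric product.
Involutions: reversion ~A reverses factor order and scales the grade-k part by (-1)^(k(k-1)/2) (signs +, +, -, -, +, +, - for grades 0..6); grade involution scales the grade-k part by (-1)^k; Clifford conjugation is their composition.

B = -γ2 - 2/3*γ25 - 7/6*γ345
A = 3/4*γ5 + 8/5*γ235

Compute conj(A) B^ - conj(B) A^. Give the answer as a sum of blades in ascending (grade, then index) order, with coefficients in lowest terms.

first term: -1/2*γ2 - 16/15*γ3 + 28/15*γ24 + 3/4*γ25 - 7/8*γ34 + 8/5*γ35
second term: -1/2*γ2 - 16/15*γ3 - 28/15*γ24 - 3/4*γ25 + 7/8*γ34 - 8/5*γ35
Answer: 56/15*γ24 + 3/2*γ25 - 7/4*γ34 + 16/5*γ35


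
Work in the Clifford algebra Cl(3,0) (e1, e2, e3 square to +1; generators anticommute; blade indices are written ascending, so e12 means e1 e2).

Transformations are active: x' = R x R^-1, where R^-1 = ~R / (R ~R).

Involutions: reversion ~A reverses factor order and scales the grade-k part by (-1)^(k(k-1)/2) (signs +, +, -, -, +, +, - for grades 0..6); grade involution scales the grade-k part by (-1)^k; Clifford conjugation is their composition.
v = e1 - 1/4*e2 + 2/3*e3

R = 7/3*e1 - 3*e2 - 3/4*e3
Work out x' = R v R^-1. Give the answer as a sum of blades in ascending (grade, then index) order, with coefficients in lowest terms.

~R = 7/3*e1 - 3*e2 - 3/4*e3, and R ~R = 2161/144, so R^-1 = ~R / (2161/144).
R v = 31/12 + 29/12*e12 + 83/36*e13 - 35/16*e23
Answer: -425/2161*e1 - 6767/8644*e2 - 5996/6483*e3


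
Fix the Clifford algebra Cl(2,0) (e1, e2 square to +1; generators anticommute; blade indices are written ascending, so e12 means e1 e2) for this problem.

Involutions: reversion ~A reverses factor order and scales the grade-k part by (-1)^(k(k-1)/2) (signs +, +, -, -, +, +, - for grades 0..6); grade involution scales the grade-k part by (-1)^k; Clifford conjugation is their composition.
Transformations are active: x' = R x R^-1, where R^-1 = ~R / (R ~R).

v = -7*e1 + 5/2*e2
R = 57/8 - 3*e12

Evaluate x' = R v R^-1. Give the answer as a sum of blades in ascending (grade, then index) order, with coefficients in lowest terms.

~R = 57/8 + 3*e12, and R ~R = 3825/64, so R^-1 = ~R / (3825/64).
R v = -459/8*e1 - 51/16*e2
Answer: -167/25*e1 - 163/50*e2


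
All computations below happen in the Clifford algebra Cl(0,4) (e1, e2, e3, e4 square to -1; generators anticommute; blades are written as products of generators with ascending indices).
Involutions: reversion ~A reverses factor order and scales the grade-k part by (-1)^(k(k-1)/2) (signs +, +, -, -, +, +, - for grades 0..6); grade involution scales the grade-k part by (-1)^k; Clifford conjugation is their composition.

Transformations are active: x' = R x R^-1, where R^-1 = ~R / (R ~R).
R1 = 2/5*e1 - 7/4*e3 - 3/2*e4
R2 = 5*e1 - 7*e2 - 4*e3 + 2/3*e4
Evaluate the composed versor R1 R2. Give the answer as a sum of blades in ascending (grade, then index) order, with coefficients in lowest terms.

Distribute over the terms of R1 (each basis-blade product reordered to ascending indices, repeated generators contracted through their squares):
(2/5*e1) R2 = -2 - 14/5*e1 e2 - 8/5*e1 e3 + 4/15*e1 e4
(-7/4*e3) R2 = -7 + 35/4*e1 e3 - 49/4*e2 e3 - 7/6*e3 e4
(-3/2*e4) R2 = 1 + 15/2*e1 e4 - 21/2*e2 e4 - 6*e3 e4
Summing the partial products and collecting blades:
Answer: -8 - 14/5*e1 e2 + 143/20*e1 e3 + 233/30*e1 e4 - 49/4*e2 e3 - 21/2*e2 e4 - 43/6*e3 e4


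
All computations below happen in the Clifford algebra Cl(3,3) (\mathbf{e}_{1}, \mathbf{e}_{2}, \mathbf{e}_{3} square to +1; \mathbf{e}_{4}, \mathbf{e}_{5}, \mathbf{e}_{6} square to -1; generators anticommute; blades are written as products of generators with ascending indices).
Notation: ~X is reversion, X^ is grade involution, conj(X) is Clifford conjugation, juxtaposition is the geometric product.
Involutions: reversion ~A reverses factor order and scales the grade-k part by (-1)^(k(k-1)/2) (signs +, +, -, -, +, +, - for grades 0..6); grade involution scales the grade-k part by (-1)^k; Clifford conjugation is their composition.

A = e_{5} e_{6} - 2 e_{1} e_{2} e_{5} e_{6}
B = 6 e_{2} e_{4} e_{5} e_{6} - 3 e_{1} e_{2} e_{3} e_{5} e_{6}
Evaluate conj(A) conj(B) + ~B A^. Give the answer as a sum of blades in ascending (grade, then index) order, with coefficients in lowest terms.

first term: -6 e_{3} + 12 e_{1} e_{4} + 6 e_{2} e_{4} + 3 e_{1} e_{2} e_{3}
second term: 6 e_{3} - 12 e_{1} e_{4} - 6 e_{2} e_{4} + 3 e_{1} e_{2} e_{3}
Answer: 6 e_{1} e_{2} e_{3}


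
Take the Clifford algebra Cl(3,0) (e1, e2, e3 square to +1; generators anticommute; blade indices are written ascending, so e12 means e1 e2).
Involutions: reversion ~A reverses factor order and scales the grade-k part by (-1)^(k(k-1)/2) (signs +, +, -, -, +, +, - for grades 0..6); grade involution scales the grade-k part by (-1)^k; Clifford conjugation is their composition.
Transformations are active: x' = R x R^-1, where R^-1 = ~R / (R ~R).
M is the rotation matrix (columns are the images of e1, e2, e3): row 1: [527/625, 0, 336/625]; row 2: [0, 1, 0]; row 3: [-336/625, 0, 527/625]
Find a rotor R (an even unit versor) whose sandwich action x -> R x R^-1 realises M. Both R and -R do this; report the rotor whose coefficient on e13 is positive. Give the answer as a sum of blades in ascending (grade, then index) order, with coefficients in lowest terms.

Method: write R = a + b12*e12 + b13*e13 + b23*e23 with a^2 + b12^2 + b13^2 + b23^2 = 1 (so R^-1 = ~R). Expanding the columns R e_j ~R gives tr M = 4a^2 - 1 and, from the antisymmetric part, M21 - M12 = -4a*b12, M13 - M31 = 4a*b13, M32 - M23 = -4a*b23.
Here tr M = 1679/625, so a^2 = (1 + tr M)/4 = 576/625 and a = ±24/25. Taking a = 24/25: M21 - M12 = 0, M13 - M31 = 672/625, M32 - M23 = 0, giving b12 = 0, b13 = 7/25, b23 = 0, i.e. R = 24/25 + 7/25*e13.
Its e13 coefficient is already positive.
Answer: 24/25 + 7/25*e13. Recall the cover is two-to-one: with M of trace 1679/625, both preimages act alike, and the stated e13 sign chooses the sheet.


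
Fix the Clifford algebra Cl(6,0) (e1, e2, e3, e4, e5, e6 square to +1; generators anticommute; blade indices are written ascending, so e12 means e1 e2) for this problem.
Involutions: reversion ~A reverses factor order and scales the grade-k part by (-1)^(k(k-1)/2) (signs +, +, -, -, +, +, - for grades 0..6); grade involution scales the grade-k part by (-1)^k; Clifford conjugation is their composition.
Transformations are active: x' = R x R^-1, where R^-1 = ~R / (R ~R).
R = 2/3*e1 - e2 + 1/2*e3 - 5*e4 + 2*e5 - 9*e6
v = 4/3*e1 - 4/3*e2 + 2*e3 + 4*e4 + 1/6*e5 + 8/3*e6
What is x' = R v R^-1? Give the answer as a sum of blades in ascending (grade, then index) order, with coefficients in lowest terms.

~R = 2/3*e1 - e2 + 1/2*e3 - 5*e4 + 2*e5 - 9*e6, and R ~R = 4021/36, so R^-1 = ~R / (4021/36).
R v = -364/9 + 4/9*e12 + 2/3*e13 + 28/3*e14 - 23/9*e15 + 124/9*e16 - 4/3*e23 - 32/3*e24 + 5/2*e25 - 44/3*e26 + 12*e34 - 47/12*e35 + 58/3*e36 - 53/6*e45 + 68/3*e46 + 41/6*e56
Answer: -21908/12063*e1 + 24820/12063*e2 - 9498/4021*e3 - 1524/4021*e4 - 38965/24126*e5 + 46456/12063*e6


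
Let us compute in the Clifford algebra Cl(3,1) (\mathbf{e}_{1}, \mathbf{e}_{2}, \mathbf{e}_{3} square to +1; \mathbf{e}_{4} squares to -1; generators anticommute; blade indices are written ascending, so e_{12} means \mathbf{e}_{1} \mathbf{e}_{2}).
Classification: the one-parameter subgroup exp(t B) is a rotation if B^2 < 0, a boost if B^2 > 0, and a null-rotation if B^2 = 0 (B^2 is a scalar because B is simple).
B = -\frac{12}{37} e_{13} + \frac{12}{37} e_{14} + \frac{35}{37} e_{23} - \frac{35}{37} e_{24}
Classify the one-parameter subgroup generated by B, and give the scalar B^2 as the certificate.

B^2 term by term: the squares give (-\frac{12}{37})^2*(e_{13})^2 + (\frac{12}{37})^2*(e_{14})^2 + (\frac{35}{37})^2*(e_{23})^2 + (-\frac{35}{37})^2*(e_{24})^2 = \frac{144}{1369}*(-1) + \frac{144}{1369}*(+1) + \frac{1225}{1369}*(-1) + \frac{1225}{1369}*(+1) = 0 (each basis 2-blade squares to minus the product of its generators' squares); cross terms between blades sharing an index anticommute and cancel; the commuting (index-disjoint) pairs give grade-4 terms 2*c*c'*(blade product), which cancel blade by blade — e_{1234}: -\frac{840}{1369} + \frac{840}{1369} = 0 — confirming B is simple. So B^2 = 0.
Answer: null-rotation, certificate B^2 = 0. Why this suffices: the scalar 0 survives any versor conjugation, so its sign alone determines the class however B is presented.


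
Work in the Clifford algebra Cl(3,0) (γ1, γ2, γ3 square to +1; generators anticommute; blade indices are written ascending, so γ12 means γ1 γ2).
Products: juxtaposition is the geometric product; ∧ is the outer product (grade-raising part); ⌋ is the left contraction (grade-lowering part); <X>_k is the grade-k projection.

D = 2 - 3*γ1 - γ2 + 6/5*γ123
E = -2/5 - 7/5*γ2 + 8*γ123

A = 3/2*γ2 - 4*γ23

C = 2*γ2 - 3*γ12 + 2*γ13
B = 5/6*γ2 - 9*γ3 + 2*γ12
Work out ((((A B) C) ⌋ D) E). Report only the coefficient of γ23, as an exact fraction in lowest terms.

step 1: 5/4 - 3*γ1 + 36*γ2 + 10/3*γ3 + 8*γ13 - 27/2*γ23
step 2: 56 + 304/3*γ1 + 23/2*γ2 + 21*γ3 - 147/4*γ12 - 38*γ13 - 92/3*γ23 - 98*γ123
step 3: -859/10 - 656/5*γ1 - 508/5*γ2 + 441/10*γ3 + 126/5*γ12 - 69/5*γ13 + 608/5*γ23 + 336/5*γ123
step 4: -361 - 4778/5*γ1 + 101/2*γ2 - 49*γ3 + 2632/5*γ12 + 4562/5*γ13 - 2073/2*γ23 - 3667/5*γ123
Answer: -2073/2


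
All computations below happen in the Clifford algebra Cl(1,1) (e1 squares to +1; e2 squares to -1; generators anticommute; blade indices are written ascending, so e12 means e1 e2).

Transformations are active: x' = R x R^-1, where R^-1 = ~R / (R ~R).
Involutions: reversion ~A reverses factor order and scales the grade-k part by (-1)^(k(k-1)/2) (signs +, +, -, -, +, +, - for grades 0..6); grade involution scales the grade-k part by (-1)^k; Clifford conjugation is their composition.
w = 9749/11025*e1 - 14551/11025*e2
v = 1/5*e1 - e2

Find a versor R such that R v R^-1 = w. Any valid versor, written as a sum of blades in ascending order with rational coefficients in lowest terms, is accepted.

Equal squares first: v^2 = w^2 = -24/25. Then v + w = 11954/11025*e1 - 25576/11025*e2 is a versor taking v to w, provided it is invertible.
Answer: 11954/11025*e1 - 25576/11025*e2


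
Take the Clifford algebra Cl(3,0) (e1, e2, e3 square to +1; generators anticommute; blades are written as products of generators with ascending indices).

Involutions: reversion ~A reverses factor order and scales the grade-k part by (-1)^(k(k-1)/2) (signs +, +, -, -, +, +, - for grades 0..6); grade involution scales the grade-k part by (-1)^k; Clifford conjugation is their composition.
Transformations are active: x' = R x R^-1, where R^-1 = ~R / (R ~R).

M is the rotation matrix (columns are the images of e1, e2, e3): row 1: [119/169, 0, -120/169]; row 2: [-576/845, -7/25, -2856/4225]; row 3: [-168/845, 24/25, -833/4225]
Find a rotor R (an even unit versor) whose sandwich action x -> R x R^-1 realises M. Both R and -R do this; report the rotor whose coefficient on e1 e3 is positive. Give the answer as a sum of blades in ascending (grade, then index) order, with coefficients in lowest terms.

Method: write R = a + b12*e1 e2 + b13*e1 e3 + b23*e2 e3 with a^2 + b12^2 + b13^2 + b23^2 = 1 (so R^-1 = ~R). Expanding the columns R e_j ~R gives tr M = 4a^2 - 1 and, from the antisymmetric part, M21 - M12 = -4a*b12, M13 - M31 = 4a*b13, M32 - M23 = -4a*b23.
Here tr M = 959/4225, so a^2 = (1 + tr M)/4 = 1296/4225 and a = ±36/65. Taking a = 36/65: M21 - M12 = -576/845, M13 - M31 = -432/845, M32 - M23 = 6912/4225, giving b12 = 4/13, b13 = -3/13, b23 = -48/65, i.e. R = 36/65 + 4/13*e1 e2 - 3/13*e1 e3 - 48/65*e2 e3.
Its e1 e3 coefficient is negative, so report the other preimage -R.
Answer: -36/65 - 4/13*e1 e2 + 3/13*e1 e3 + 48/65*e2 e3. Why the constraint matters: R and -R act identically through the sandwich — M has trace 959/4225 either way — so only the sign condition on e1 e3 picks one of the two preimages.


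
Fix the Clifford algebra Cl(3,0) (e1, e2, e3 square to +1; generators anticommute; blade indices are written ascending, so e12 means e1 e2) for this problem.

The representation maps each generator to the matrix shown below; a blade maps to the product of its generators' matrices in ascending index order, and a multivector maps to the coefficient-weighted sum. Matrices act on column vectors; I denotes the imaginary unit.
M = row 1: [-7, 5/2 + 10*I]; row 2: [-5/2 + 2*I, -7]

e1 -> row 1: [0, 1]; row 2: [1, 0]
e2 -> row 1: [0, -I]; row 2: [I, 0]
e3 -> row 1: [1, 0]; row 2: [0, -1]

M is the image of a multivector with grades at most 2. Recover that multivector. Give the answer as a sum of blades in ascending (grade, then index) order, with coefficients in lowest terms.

Method: 1, rho(e1), rho(e2), rho(e3) form a trace-orthogonal basis of the 2x2 complex matrices (tr(X Y) = 2 if X = Y, else 0), so M = m0*1 + m1*rho(e1) + m2*rho(e2) + m3*rho(e3) with m0 = tr(M)/2 = -7, m1 = tr(M rho(e1))/2 = 6*I, m2 = tr(M rho(e2))/2 = -4 + 5*I/2, m3 = tr(M rho(e3))/2 = 0.
Multiplying table entries, the bivector images are rho(e12) = I*rho(e3), rho(e13) = -I*rho(e2), rho(e23) = I*rho(e1); with real blade coefficients the real parts of m0..m3 are the coefficients of 1, e1, e2, e3 and the imaginary parts give the bivectors (e23: Im m1, e13: -Im m2, e12: Im m3).
Answer: -7 - 4*e2 - 5/2*e13 + 6*e23


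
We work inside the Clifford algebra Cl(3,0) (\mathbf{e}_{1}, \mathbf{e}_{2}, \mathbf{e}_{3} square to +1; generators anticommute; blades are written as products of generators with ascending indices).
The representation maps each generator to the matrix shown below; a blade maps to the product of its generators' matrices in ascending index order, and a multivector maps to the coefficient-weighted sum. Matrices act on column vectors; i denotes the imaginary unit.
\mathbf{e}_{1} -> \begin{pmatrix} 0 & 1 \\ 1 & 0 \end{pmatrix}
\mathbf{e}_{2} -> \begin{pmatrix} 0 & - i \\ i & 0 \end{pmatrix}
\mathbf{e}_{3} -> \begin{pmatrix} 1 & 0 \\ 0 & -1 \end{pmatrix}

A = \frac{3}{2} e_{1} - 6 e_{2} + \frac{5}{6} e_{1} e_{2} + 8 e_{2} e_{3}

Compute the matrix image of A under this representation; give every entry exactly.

Bivector images (products of the table entries): rho(e_{1} e_{2}) = rho(\mathbf{e}_{1})rho(\mathbf{e}_{2}) = \begin{pmatrix} i & 0 \\ 0 & - i \end{pmatrix}; rho(e_{2} e_{3}) = rho(\mathbf{e}_{2})rho(\mathbf{e}_{3}) = \begin{pmatrix} 0 & i \\ i & 0 \end{pmatrix}.
M = (\frac{3}{2})*rho(e_{1}) + (-6)*rho(e_{2}) + (\frac{5}{6})*rho(e_{1} e_{2}) + (8)*rho(e_{2} e_{3}), summed entrywise:
Answer: \begin{pmatrix} \frac{5 i}{6} & \frac{3}{2} + 14 i \\ \frac{3}{2} + 2 i & - \frac{5 i}{6} \end{pmatrix}


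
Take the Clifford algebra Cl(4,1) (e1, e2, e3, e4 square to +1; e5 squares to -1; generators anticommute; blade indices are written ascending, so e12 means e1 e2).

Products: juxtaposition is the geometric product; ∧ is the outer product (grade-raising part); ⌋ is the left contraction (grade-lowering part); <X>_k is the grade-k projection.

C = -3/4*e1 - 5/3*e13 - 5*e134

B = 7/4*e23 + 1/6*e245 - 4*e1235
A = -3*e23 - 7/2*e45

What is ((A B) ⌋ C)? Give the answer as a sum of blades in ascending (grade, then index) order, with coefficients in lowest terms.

step 1: 21/4 - 7/12*e2 - 12*e15 + 1/2*e345 - 14*e1234 - 49/8*e2345
step 2: -63/16*e1 - 35/4*e13 - 105/4*e134
Answer: -63/16*e1 - 35/4*e13 - 105/4*e134


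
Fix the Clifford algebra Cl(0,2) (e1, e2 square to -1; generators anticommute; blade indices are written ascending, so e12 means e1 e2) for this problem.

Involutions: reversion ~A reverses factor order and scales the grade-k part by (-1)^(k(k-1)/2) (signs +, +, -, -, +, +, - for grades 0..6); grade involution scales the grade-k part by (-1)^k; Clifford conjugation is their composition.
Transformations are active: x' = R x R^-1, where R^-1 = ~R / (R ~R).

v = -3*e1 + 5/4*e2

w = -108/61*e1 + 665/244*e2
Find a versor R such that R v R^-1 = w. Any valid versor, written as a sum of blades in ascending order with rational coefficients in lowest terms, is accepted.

R = v + w = -291/61*e1 + 485/122*e2 works: the equal norms (-169/16) guarantee its sandwich swaps v into w.
Answer: -291/61*e1 + 485/122*e2


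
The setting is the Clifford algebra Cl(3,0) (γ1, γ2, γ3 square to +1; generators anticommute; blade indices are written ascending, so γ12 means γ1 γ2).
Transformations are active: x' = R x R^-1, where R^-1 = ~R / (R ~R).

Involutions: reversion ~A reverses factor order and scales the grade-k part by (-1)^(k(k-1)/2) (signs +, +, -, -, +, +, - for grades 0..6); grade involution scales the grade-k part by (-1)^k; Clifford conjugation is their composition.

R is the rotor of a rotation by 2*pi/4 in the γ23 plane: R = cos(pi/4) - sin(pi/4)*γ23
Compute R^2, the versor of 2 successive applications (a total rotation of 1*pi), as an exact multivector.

Rotor phase runs at HALF the rotation angle; powers of one rotor simply add phase, so after 2 steps in γ23 the phase is 2*pi/4 = pi/2 and R^2 = cos(pi/2) - sin(pi/2)*γ23.
cos(pi/2) = 0 and sin(pi/2) = 1, so R^2 = -γ23. The net rotation is 1*pi; the rotor keeps the half-angle phase exactly.
Answer: -γ23


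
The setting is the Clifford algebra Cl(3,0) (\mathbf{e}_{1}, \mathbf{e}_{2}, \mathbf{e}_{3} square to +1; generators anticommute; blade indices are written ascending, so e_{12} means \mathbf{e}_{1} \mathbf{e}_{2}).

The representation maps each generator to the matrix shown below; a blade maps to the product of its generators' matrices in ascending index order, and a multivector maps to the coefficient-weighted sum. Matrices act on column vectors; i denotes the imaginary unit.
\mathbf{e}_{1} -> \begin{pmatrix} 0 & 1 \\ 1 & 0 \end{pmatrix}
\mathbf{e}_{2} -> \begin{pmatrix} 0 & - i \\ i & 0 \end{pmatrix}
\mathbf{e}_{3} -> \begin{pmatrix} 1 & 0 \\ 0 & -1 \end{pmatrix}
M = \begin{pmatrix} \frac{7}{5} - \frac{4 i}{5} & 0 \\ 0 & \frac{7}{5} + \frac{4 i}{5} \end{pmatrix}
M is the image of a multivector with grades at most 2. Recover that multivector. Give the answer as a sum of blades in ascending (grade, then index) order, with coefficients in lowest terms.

Method: 1, rho(e_{1}), rho(e_{2}), rho(e_{3}) form a trace-orthogonal basis of the 2x2 complex matrices (tr(X Y) = 2 if X = Y, else 0), so M = m0*1 + m1*rho(e_{1}) + m2*rho(e_{2}) + m3*rho(e_{3}) with m0 = tr(M)/2 = \frac{7}{5}, m1 = tr(M rho(e_{1}))/2 = 0, m2 = tr(M rho(e_{2}))/2 = 0, m3 = tr(M rho(e_{3}))/2 = - \frac{4 i}{5}.
Multiplying table entries, the bivector images are rho(e_{12}) = i*rho(e_{3}), rho(e_{13}) = -i*rho(e_{2}), rho(e_{23}) = i*rho(e_{1}); with real blade coefficients the real parts of m0..m3 are the coefficients of 1, e_{1}, e_{2}, e_{3} and the imaginary parts give the bivectors (e_{23}: Im m1, e_{13}: -Im m2, e_{12}: Im m3).
Answer: \frac{7}{5} - \frac{4}{5} e_{12}


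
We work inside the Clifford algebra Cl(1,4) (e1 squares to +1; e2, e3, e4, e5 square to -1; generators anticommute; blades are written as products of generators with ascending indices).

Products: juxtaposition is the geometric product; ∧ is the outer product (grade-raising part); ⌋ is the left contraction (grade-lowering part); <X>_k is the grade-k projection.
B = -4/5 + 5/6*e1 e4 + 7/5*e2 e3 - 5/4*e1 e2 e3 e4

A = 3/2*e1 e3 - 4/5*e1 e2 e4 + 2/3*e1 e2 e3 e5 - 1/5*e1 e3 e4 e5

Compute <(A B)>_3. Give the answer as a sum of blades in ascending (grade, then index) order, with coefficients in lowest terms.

step 1: 2/3*e2 + e3 + 21/10*e1 e2 - 6/5*e1 e3 - 14/15*e1 e5 + 15/8*e2 e4 - 1/4*e2 e5 - 5/4*e3 e4 + 1/6*e3 e5 + 5/6*e4 e5 + 16/25*e1 e2 e4 + 28/25*e1 e3 e4 - 8/15*e1 e2 e3 e5 - 7/25*e1 e2 e4 e5 + 4/25*e1 e3 e4 e5 + 5/9*e2 e3 e4 e5
step 2: 16/25*e1 e2 e4 + 28/25*e1 e3 e4
Answer: 16/25*e1 e2 e4 + 28/25*e1 e3 e4


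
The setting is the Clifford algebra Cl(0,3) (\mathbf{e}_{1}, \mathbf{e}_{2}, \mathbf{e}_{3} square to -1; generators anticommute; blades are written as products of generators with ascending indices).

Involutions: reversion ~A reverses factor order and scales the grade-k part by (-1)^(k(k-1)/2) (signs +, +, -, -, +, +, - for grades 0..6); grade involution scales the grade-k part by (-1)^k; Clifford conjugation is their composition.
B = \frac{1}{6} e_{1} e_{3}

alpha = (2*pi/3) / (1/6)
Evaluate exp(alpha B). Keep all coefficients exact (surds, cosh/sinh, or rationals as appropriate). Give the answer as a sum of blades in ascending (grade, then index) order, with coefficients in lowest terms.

B^2 = (\frac{1}{6})^2*(e_{1} e_{3})^2 = \frac{1}{36}*(-1) = -\frac{1}{36} (a basis 2-blade squares to minus the product of its generators' squares).
B^2 = -\frac{1}{36} — since the square is negative, the closed form is circular: l = \frac{1}{6}, alpha*l = \frac{2 \pi}{3}, so exp(alpha B) = cos(\frac{2 \pi}{3}) + (sin(\frac{2 \pi}{3})/(\frac{1}{6}))*B = - \frac{1}{2} + (3 \sqrt{3})*B.
Answer: - \frac{1}{2} + \frac{\sqrt{3}}{2} e_{1} e_{3}


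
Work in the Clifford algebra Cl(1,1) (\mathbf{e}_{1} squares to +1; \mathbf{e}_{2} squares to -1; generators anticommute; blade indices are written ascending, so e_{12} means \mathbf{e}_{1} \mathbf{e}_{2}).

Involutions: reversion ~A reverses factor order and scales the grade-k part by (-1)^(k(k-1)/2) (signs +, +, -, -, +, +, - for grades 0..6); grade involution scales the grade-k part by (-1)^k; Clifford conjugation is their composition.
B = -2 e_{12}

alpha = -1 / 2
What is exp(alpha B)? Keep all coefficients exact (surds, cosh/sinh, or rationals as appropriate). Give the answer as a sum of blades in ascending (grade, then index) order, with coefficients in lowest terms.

B^2 = (-2)^2*(e_{12})^2 = 4*(+1) = 4 (a basis 2-blade squares to minus the product of its generators' squares).
B^2 = 4 — a positive square means the series sums to a boost: l = 2, alpha*l = -1, so exp(alpha B) = cosh(-1) + (sinh(-1)/2)*B = \cosh{\left(1 \right)} + (- \frac{\sinh{\left(1 \right)}}{2})*B.
Answer: \cosh{\left(1 \right)} + \sinh{\left(1 \right)} e_{12}


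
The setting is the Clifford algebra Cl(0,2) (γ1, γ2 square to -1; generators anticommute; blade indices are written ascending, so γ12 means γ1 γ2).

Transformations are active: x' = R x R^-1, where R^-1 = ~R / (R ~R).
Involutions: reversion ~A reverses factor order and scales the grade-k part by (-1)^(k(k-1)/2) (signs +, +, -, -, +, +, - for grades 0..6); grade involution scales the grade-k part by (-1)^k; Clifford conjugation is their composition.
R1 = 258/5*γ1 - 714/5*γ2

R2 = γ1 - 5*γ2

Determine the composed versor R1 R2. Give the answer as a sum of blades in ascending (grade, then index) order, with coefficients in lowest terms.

Distribute over the terms of R1 (each basis-blade product reordered to ascending indices, repeated generators contracted through their squares):
(258/5*γ1) R2 = -258/5 - 258*γ12
(-714/5*γ2) R2 = -714 + 714/5*γ12
Summing the partial products and collecting blades:
Answer: -3828/5 - 576/5*γ12


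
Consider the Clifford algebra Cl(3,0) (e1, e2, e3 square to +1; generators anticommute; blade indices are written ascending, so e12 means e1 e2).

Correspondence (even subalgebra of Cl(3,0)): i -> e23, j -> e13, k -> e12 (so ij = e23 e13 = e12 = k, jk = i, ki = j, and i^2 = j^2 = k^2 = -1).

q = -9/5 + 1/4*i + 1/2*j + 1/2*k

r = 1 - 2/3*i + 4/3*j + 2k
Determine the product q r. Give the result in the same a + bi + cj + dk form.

In blades: q = -9/5 + 1/2*e12 + 1/2*e13 + 1/4*e23, r = 1 + 2*e12 + 4/3*e13 - 2/3*e23.
Distribute q over r term by term (generator squares from the signature, products reordered to ascending indices): (-9/5)*r = -9/5 - 18/5*e12 - 12/5*e13 + 6/5*e23; (1/2*e12)*r = -1 + 1/2*e12 - 1/3*e13 - 2/3*e23; (1/2*e13)*r = -2/3 + 1/3*e12 + 1/2*e13 + e23; (1/4*e23)*r = 1/6 + 1/3*e12 - 1/2*e13 + 1/4*e23.
Sum: -33/10 - 73/30*e12 - 41/15*e13 + 107/60*e23; translating back through the correspondence:
Answer: -33/10 + 107/60*i - 41/15*j - 73/30*k


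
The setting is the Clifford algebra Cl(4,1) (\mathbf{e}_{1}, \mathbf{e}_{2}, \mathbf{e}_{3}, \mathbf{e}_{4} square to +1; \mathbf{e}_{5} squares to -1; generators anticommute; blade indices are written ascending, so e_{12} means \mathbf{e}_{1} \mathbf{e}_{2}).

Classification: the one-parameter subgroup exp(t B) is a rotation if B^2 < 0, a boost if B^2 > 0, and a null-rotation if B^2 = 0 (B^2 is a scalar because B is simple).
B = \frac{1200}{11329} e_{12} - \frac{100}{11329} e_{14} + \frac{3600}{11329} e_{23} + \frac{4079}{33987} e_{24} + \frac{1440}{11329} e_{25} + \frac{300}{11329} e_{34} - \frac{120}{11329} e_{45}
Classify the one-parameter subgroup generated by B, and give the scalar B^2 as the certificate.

B^2 term by term: the squares give (\frac{1200}{11329})^2*(e_{12})^2 + (-\frac{100}{11329})^2*(e_{14})^2 + (\frac{3600}{11329})^2*(e_{23})^2 + (\frac{4079}{33987})^2*(e_{24})^2 + (\frac{1440}{11329})^2*(e_{25})^2 + (\frac{300}{11329})^2*(e_{34})^2 + (-\frac{120}{11329})^2*(e_{45})^2 = \frac{1440000}{128346241}*(-1) + \frac{10000}{128346241}*(-1) + \frac{12960000}{128346241}*(-1) + \frac{16638241}{1155116169}*(-1) + \frac{2073600}{128346241}*(+1) + \frac{90000}{128346241}*(-1) + \frac{14400}{128346241}*(+1) = -\frac{1}{9} (each basis 2-blade squares to minus the product of its generators' squares); cross terms between blades sharing an index anticommute and cancel; the commuting (index-disjoint) pairs give grade-4 terms 2*c*c'*(blade product), which cancel blade by blade — e_{1234}: \frac{720000}{128346241} - \frac{720000}{128346241} = 0; e_{1245}: -\frac{288000}{128346241} + \frac{288000}{128346241} = 0; e_{2345}: -\frac{864000}{128346241} + \frac{864000}{128346241} = 0 — confirming B is simple. So B^2 = -\frac{1}{9}.
Answer: rotation, certificate B^2 = -\frac{1}{9}. Certificate logic: -\frac{1}{9} is a conjugation-invariant scalar, so its sign fixes rotation versus boost versus null-rotation outright.


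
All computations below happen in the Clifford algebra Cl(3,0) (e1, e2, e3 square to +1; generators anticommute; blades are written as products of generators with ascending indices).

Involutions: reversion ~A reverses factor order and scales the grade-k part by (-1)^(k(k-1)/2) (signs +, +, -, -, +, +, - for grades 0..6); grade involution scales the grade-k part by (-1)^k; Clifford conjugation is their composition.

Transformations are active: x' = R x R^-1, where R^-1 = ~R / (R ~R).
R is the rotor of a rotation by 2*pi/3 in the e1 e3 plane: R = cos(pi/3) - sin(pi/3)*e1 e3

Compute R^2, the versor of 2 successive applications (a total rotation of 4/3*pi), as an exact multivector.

Because a rotor carries half the rotation angle, composing 2 copies of this e1 e3-plane rotor multiplies the phase: 2*(pi/3) = 2*pi/3, hence R^2 = cos(2*pi/3) - sin(2*pi/3)*e1 e3.
cos(2*pi/3) = -1/2 and sin(2*pi/3) = sqrt(3)/2, so R^2 = -1/2 - sqrt(3)/2*e1 e3. The net rotation is 4/3*pi; the rotor keeps the half-angle phase exactly.
Answer: -1/2 - sqrt(3)/2*e1 e3


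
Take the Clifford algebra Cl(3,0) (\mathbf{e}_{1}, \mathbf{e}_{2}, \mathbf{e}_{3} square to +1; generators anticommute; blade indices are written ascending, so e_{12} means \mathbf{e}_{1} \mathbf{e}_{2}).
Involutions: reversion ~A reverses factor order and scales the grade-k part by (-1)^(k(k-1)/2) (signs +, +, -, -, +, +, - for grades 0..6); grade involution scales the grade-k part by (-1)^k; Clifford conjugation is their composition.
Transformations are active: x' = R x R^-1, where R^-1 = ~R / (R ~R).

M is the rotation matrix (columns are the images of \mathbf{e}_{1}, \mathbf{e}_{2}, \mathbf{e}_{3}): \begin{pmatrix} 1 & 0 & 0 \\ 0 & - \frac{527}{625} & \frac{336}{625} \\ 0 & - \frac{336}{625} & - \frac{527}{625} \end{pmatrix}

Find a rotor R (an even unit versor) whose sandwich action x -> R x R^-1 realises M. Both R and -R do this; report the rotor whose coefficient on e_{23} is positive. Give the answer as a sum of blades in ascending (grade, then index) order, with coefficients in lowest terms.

Method: write R = a + b12*e_{12} + b13*e_{13} + b23*e_{23} with a^2 + b12^2 + b13^2 + b23^2 = 1 (so R^-1 = ~R). Expanding the columns R e_j ~R gives tr M = 4a^2 - 1 and, from the antisymmetric part, M21 - M12 = -4a*b12, M13 - M31 = 4a*b13, M32 - M23 = -4a*b23.
Here tr M = -\frac{429}{625}, so a^2 = (1 + tr M)/4 = \frac{49}{625} and a = ±\frac{7}{25}. Taking a = \frac{7}{25}: M21 - M12 = 0, M13 - M31 = 0, M32 - M23 = -\frac{672}{625}, giving b12 = 0, b13 = 0, b23 = \frac{24}{25}, i.e. R = \frac{7}{25} + \frac{24}{25} e_{23}.
Its e_{23} coefficient is already positive.
Answer: \frac{7}{25} + \frac{24}{25} e_{23}. Recall the cover is two-to-one: with M of trace -\frac{429}{625}, both preimages act alike, and the stated e_{23} sign chooses the sheet.


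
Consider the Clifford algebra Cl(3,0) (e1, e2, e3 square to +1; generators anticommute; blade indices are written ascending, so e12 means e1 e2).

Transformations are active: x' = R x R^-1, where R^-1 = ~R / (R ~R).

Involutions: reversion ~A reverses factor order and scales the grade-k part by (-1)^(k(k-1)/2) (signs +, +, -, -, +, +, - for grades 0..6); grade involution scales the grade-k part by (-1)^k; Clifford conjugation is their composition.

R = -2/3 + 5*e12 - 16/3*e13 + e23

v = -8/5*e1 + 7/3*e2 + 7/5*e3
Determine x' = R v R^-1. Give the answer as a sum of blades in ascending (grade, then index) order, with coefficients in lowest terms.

~R = -2/3 - 5*e12 + 16/3*e13 - e23, and R ~R = 494/9, so R^-1 = ~R / (494/9).
R v = 79/15*e1 + 353/45*e2 - 59/5*e3 + 803/45*e123
Answer: 2621/1235*e1 + 269/285*e2 + 528/247*e3


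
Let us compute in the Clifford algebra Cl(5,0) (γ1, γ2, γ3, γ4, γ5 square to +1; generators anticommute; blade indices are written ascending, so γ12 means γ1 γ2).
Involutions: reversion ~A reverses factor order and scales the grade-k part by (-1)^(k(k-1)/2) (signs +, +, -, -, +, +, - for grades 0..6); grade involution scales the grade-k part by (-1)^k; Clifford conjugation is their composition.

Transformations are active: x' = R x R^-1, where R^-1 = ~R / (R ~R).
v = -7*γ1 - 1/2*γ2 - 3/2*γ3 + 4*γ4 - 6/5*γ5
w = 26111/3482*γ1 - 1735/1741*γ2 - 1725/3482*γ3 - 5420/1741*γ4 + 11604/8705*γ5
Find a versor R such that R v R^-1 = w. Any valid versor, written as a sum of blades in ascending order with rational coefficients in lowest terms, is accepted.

R = v + w = 1737/3482*γ1 - 5211/3482*γ2 - 3474/1741*γ3 + 1544/1741*γ4 + 1158/8705*γ5 works: the equal norms (3447/50) guarantee its sandwich swaps v into w.
Answer: 1737/3482*γ1 - 5211/3482*γ2 - 3474/1741*γ3 + 1544/1741*γ4 + 1158/8705*γ5


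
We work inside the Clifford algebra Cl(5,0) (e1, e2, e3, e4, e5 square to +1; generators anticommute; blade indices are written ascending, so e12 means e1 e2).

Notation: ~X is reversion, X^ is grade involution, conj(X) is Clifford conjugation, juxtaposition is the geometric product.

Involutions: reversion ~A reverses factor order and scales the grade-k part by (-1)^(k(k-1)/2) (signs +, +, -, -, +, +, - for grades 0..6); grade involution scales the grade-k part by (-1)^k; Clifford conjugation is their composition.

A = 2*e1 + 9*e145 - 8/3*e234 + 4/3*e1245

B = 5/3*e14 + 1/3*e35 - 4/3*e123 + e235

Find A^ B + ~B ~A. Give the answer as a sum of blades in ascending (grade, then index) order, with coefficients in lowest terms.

first term: -10/3*e4 + 15*e5 - 32/9*e14 + 8/3*e23 + 20/9*e25 - 8/3*e45 - 40/9*e123 - 5/3*e134 - 2/3*e135 - 8/9*e245 + 16/9*e345 - 77/9*e1234 - 2*e1235 + 12*e2345
second term: 10/3*e4 - 15*e5 - 32/9*e14 + 8/3*e23 - 20/9*e25 - 8/3*e45 - 40/9*e123 - 13/3*e134 - 2/3*e135 - 8/9*e245 - 16/9*e345 + 85/9*e1234 + 2*e1235 - 12*e2345
Answer: -64/9*e14 + 16/3*e23 - 16/3*e45 - 80/9*e123 - 6*e134 - 4/3*e135 - 16/9*e245 + 8/9*e1234


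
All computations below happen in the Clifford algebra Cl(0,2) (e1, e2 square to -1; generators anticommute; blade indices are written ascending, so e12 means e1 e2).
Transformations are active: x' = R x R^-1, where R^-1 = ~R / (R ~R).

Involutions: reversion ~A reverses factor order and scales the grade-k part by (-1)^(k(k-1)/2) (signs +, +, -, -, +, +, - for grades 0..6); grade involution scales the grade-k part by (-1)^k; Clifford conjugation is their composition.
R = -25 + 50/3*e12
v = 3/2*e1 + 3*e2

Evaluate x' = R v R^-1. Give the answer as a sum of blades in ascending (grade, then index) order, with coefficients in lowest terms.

~R = -25 - 50/3*e12, and R ~R = 8125/9, so R^-1 = ~R / (8125/9).
R v = -175/2*e1 - 50*e2
Answer: 87/26*e1 - 3/13*e2


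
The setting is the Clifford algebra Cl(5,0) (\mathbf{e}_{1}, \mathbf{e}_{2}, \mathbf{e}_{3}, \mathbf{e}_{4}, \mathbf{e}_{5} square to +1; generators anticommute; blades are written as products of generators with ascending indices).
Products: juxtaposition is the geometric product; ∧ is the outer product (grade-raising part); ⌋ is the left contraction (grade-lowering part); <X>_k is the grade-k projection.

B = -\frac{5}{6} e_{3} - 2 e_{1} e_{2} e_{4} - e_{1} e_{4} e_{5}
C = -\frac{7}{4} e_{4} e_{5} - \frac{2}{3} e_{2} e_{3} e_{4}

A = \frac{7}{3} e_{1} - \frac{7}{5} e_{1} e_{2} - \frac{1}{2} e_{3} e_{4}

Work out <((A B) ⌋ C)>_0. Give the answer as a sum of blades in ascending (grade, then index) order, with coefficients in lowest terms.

step 1: -\frac{193}{60} e_{4} - \frac{35}{18} e_{1} e_{3} - \frac{14}{3} e_{2} e_{4} - \frac{7}{3} e_{4} e_{5} + \frac{13}{6} e_{1} e_{2} e_{3} + \frac{1}{2} e_{1} e_{3} e_{5} - \frac{7}{5} e_{2} e_{4} e_{5}
step 2: -\frac{49}{12} + \frac{28}{9} e_{3} + \frac{1351}{240} e_{5} + \frac{193}{90} e_{2} e_{3}
step 3: -\frac{49}{12}
Answer: -\frac{49}{12}
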